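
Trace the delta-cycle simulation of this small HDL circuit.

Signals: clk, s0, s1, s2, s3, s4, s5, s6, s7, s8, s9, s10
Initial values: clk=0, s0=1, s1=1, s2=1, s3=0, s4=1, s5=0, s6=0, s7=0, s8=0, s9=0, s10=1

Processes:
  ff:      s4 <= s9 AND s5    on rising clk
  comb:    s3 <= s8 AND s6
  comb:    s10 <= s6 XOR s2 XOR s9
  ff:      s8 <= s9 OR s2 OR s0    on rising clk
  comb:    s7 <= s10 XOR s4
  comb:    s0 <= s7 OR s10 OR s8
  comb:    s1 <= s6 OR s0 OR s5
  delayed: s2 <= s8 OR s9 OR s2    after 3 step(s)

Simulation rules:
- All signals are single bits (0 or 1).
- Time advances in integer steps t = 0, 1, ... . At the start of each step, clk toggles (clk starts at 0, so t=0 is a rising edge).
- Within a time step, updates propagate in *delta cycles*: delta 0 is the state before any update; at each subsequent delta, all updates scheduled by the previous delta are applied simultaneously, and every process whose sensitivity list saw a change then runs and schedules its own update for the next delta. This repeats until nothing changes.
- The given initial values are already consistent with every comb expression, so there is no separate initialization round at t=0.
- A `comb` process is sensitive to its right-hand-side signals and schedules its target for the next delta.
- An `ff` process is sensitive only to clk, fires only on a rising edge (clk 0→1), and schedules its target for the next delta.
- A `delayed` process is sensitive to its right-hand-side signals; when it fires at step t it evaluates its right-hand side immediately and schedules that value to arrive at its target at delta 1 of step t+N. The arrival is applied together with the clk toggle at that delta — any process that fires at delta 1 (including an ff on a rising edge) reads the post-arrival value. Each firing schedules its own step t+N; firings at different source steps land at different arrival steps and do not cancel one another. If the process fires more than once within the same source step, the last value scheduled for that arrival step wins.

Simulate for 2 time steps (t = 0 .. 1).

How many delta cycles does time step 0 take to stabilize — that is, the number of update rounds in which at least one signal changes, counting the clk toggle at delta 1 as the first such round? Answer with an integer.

3

t=0 Δ0: s5=0 s4=1 s9=0 s2=1 clk=0 s8=0 s7=0 s6=0 s1=1 s0=1 s10=1 s3=0
  Δ1: clk:0→1
  Δ2: s4:1→0, s8:0→1
  Δ3: s7:0→1
  (3Δ to stable)
t=1 Δ0: s5=0 s4=0 s9=0 s2=1 clk=1 s8=1 s7=1 s6=0 s1=1 s0=1 s10=1 s3=0
  Δ1: clk:1→0
  (1Δ to stable)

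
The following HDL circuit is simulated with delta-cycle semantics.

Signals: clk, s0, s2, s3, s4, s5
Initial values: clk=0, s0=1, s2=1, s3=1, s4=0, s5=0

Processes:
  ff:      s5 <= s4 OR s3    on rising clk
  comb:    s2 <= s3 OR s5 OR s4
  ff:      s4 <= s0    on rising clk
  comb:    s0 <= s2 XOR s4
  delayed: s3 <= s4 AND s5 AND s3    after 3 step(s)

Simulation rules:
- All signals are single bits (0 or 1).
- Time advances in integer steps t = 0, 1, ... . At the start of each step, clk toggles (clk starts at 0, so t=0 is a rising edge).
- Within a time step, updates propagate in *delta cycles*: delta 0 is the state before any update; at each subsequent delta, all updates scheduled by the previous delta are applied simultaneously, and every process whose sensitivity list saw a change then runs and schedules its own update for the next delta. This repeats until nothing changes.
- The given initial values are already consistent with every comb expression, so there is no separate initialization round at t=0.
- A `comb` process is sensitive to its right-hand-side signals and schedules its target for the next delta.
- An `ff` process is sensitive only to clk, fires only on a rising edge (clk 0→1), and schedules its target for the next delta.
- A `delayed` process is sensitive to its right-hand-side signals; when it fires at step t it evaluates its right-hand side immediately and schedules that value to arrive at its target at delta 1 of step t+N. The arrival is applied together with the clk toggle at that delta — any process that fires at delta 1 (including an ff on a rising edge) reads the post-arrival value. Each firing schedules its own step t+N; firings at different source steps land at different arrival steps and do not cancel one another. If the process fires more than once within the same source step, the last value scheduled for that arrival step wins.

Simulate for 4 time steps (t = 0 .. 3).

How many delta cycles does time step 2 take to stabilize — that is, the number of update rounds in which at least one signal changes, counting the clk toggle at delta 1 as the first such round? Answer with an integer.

3

t=0 Δ0: clk=0 s4=0 s0=1 s3=1 s5=0 s2=1
  Δ1: clk:0→1
  Δ2: s4:0→1, s5:0→1
  Δ3: s0:1→0
  (3Δ to stable)
t=1 Δ0: clk=1 s4=1 s0=0 s3=1 s5=1 s2=1
  Δ1: clk:1→0
  (1Δ to stable)
t=2 Δ0: clk=0 s4=1 s0=0 s3=1 s5=1 s2=1
  Δ1: clk:0→1
  Δ2: s4:1→0
  Δ3: s0:0→1
  (3Δ to stable)
t=3 Δ0: clk=1 s4=0 s0=1 s3=1 s5=1 s2=1
  Δ1: clk:1→0
  (1Δ to stable)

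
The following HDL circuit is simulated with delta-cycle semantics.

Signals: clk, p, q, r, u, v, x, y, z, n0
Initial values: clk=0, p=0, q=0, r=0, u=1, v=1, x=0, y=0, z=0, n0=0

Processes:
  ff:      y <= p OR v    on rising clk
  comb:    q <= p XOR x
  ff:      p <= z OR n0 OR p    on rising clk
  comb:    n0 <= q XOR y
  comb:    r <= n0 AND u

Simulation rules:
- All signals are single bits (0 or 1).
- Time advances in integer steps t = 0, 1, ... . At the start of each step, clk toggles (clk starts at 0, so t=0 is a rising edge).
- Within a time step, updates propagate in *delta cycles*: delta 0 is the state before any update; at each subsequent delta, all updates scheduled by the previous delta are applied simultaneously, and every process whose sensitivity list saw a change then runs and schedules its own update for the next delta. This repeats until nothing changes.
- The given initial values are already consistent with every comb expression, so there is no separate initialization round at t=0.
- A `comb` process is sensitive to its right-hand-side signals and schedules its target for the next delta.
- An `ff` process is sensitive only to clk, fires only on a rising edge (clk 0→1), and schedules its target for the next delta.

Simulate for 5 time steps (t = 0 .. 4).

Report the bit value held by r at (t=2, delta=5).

0

t=0 Δ0: n0=0 z=0 r=0 x=0 y=0 q=0 v=1 u=1 p=0 clk=0
  Δ1: clk:0→1
  Δ2: y:0→1
  Δ3: n0:0→1
  Δ4: r:0→1
  (4Δ to stable)
t=1 Δ0: n0=1 z=0 r=1 x=0 y=1 q=0 v=1 u=1 p=0 clk=1
  Δ1: clk:1→0
  (1Δ to stable)
t=2 Δ0: n0=1 z=0 r=1 x=0 y=1 q=0 v=1 u=1 p=0 clk=0
  Δ1: clk:0→1
  Δ2: p:0→1
  Δ3: q:0→1
  Δ4: n0:1→0
  Δ5: r:1→0
  (5Δ to stable)
t=3 Δ0: n0=0 z=0 r=0 x=0 y=1 q=1 v=1 u=1 p=1 clk=1
  Δ1: clk:1→0
  (1Δ to stable)
t=4 Δ0: n0=0 z=0 r=0 x=0 y=1 q=1 v=1 u=1 p=1 clk=0
  Δ1: clk:0→1
  (1Δ to stable)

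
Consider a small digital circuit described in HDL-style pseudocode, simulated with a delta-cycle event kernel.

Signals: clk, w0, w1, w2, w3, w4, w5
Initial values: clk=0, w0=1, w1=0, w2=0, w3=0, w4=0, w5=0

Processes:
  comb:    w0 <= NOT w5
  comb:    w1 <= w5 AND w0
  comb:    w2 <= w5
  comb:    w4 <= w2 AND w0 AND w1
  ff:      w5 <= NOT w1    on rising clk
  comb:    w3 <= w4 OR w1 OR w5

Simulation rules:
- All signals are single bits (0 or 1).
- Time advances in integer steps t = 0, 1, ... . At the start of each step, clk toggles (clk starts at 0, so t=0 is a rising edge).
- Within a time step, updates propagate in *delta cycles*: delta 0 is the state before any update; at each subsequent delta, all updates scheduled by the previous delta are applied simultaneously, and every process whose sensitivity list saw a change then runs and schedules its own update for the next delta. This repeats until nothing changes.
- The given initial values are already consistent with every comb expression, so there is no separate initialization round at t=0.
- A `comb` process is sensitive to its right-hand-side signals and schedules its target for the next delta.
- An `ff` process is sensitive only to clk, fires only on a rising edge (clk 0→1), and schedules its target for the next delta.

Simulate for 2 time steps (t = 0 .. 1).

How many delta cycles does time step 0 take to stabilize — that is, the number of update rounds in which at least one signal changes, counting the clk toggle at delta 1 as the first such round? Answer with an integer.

t=0 Δ0: clk=0 w5=0 w3=0 w0=1 w2=0 w1=0 w4=0
  Δ1: clk:0→1
  Δ2: w5:0→1
  Δ3: w3:0→1, w0:1→0, w2:0→1, w1:0→1
  Δ4: w1:1→0
  (4Δ to stable)
t=1 Δ0: clk=1 w5=1 w3=1 w0=0 w2=1 w1=0 w4=0
  Δ1: clk:1→0
  (1Δ to stable)

4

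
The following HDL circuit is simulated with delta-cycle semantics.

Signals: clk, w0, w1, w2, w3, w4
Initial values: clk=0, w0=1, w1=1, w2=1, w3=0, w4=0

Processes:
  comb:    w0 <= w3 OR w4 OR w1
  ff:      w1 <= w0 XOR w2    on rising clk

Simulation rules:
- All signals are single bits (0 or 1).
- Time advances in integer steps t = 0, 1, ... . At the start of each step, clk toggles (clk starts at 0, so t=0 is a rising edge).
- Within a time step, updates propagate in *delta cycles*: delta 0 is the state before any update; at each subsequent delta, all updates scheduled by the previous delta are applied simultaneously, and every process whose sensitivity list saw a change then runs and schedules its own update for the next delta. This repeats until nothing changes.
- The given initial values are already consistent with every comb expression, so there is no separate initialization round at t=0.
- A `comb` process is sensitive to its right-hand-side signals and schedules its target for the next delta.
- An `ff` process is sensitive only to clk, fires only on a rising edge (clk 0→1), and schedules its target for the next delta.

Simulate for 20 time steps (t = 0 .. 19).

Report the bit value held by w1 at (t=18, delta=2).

1

[bits: w3,w1,w0,w4,clk,w2]
t=0: Δ0=011001 Δ1=011011 Δ2=001011 Δ3=000011 | 3Δ
t=1: Δ0=000011 Δ1=000001 | 1Δ
t=2: Δ0=000001 Δ1=000011 Δ2=010011 Δ3=011011 | 3Δ
t=3: Δ0=011011 Δ1=011001 | 1Δ
t=4: Δ0=011001 Δ1=011011 Δ2=001011 Δ3=000011 | 3Δ
t=5: Δ0=000011 Δ1=000001 | 1Δ
t=6: Δ0=000001 Δ1=000011 Δ2=010011 Δ3=011011 | 3Δ
t=7: Δ0=011011 Δ1=011001 | 1Δ
t=8: Δ0=011001 Δ1=011011 Δ2=001011 Δ3=000011 | 3Δ
t=9: Δ0=000011 Δ1=000001 | 1Δ
t=10: Δ0=000001 Δ1=000011 Δ2=010011 Δ3=011011 | 3Δ
t=11: Δ0=011011 Δ1=011001 | 1Δ
t=12: Δ0=011001 Δ1=011011 Δ2=001011 Δ3=000011 | 3Δ
t=13: Δ0=000011 Δ1=000001 | 1Δ
t=14: Δ0=000001 Δ1=000011 Δ2=010011 Δ3=011011 | 3Δ
t=15: Δ0=011011 Δ1=011001 | 1Δ
t=16: Δ0=011001 Δ1=011011 Δ2=001011 Δ3=000011 | 3Δ
t=17: Δ0=000011 Δ1=000001 | 1Δ
t=18: Δ0=000001 Δ1=000011 Δ2=010011 Δ3=011011 | 3Δ
t=19: Δ0=011011 Δ1=011001 | 1Δ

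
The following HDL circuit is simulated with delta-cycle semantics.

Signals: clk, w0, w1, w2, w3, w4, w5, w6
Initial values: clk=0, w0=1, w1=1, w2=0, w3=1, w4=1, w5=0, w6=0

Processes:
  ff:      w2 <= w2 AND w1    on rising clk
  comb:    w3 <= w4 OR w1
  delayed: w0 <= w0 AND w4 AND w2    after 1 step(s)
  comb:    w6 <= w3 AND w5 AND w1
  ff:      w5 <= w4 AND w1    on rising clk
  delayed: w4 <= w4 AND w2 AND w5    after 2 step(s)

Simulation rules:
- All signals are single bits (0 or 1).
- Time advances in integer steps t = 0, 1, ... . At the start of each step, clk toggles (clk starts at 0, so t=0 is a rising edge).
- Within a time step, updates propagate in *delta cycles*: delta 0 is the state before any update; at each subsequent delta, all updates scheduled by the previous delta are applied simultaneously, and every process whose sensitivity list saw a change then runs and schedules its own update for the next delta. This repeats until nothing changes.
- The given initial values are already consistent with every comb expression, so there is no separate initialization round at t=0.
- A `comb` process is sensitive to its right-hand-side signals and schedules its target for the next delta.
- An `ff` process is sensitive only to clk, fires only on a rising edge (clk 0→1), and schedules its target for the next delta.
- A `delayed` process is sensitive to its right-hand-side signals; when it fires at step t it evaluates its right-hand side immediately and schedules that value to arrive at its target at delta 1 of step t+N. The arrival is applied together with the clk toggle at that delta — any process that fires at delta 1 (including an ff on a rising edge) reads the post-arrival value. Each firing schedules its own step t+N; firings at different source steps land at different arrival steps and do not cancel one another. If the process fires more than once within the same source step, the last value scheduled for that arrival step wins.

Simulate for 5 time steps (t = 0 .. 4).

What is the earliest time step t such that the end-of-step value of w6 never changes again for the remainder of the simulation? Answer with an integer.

t=0 Δ0: w0=1 w5=0 w2=0 w3=1 w4=1 clk=0 w1=1 w6=0
  Δ1: clk:0→1
  Δ2: w5:0→1
  Δ3: w6:0→1
  (3Δ to stable)
t=1 Δ0: w0=1 w5=1 w2=0 w3=1 w4=1 clk=1 w1=1 w6=1
  Δ1: clk:1→0
  (1Δ to stable)
t=2 Δ0: w0=1 w5=1 w2=0 w3=1 w4=1 clk=0 w1=1 w6=1
  Δ1: w4:1→0, clk:0→1
  Δ2: w5:1→0
  Δ3: w6:1→0
  (3Δ to stable)
t=3 Δ0: w0=1 w5=0 w2=0 w3=1 w4=0 clk=1 w1=1 w6=0
  Δ1: w0:1→0, clk:1→0
  (1Δ to stable)
t=4 Δ0: w0=0 w5=0 w2=0 w3=1 w4=0 clk=0 w1=1 w6=0
  Δ1: clk:0→1
  (1Δ to stable)

2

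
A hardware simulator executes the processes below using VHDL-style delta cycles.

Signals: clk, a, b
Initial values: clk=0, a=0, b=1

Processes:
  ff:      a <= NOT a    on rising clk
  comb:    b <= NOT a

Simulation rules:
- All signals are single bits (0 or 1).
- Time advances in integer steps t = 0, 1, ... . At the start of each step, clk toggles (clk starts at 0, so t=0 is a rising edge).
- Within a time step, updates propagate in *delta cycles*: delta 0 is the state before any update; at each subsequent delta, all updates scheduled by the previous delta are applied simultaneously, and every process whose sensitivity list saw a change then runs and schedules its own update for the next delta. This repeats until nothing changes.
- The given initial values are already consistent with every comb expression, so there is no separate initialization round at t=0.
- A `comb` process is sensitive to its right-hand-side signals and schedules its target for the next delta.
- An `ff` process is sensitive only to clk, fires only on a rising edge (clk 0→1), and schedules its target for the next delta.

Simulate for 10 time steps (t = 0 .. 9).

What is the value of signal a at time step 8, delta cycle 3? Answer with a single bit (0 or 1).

1

t=0 Δ0: b=1 clk=0 a=0
  Δ1: clk:0→1
  Δ2: a:0→1
  Δ3: b:1→0
  (3Δ to stable)
t=1 Δ0: b=0 clk=1 a=1
  Δ1: clk:1→0
  (1Δ to stable)
t=2 Δ0: b=0 clk=0 a=1
  Δ1: clk:0→1
  Δ2: a:1→0
  Δ3: b:0→1
  (3Δ to stable)
t=3 Δ0: b=1 clk=1 a=0
  Δ1: clk:1→0
  (1Δ to stable)
t=4 Δ0: b=1 clk=0 a=0
  Δ1: clk:0→1
  Δ2: a:0→1
  Δ3: b:1→0
  (3Δ to stable)
t=5 Δ0: b=0 clk=1 a=1
  Δ1: clk:1→0
  (1Δ to stable)
t=6 Δ0: b=0 clk=0 a=1
  Δ1: clk:0→1
  Δ2: a:1→0
  Δ3: b:0→1
  (3Δ to stable)
t=7 Δ0: b=1 clk=1 a=0
  Δ1: clk:1→0
  (1Δ to stable)
t=8 Δ0: b=1 clk=0 a=0
  Δ1: clk:0→1
  Δ2: a:0→1
  Δ3: b:1→0
  (3Δ to stable)
t=9 Δ0: b=0 clk=1 a=1
  Δ1: clk:1→0
  (1Δ to stable)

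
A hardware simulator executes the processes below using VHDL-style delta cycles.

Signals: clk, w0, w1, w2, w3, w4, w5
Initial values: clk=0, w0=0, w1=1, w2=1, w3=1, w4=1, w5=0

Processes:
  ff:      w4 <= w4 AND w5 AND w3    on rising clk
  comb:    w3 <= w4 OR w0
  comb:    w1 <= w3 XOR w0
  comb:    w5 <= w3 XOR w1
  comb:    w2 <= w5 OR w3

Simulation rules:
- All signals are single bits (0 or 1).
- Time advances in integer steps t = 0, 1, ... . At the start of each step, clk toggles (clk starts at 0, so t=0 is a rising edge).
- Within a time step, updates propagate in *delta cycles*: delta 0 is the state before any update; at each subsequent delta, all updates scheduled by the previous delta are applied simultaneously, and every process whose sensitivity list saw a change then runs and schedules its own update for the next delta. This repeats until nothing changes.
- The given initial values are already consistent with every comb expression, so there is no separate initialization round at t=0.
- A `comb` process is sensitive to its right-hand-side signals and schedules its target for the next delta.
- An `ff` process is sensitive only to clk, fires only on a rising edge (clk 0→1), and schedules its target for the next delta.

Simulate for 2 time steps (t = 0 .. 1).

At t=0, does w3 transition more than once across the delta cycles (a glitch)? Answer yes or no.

t0.Δ0 w0=0 w4=1 w1=1 w5=0 w2=1 w3=1 clk=0
t0.Δ1 w0=0 w4=1 w1=1 w5=0 w2=1 w3=1 clk=1
t0.Δ2 w0=0 w4=0 w1=1 w5=0 w2=1 w3=1 clk=1
t0.Δ3 w0=0 w4=0 w1=1 w5=0 w2=1 w3=0 clk=1
t0.Δ4 w0=0 w4=0 w1=0 w5=1 w2=0 w3=0 clk=1
t0.Δ5 w0=0 w4=0 w1=0 w5=0 w2=1 w3=0 clk=1
t0.Δ6 w0=0 w4=0 w1=0 w5=0 w2=0 w3=0 clk=1
t1.Δ0 w0=0 w4=0 w1=0 w5=0 w2=0 w3=0 clk=1
t1.Δ1 w0=0 w4=0 w1=0 w5=0 w2=0 w3=0 clk=0

no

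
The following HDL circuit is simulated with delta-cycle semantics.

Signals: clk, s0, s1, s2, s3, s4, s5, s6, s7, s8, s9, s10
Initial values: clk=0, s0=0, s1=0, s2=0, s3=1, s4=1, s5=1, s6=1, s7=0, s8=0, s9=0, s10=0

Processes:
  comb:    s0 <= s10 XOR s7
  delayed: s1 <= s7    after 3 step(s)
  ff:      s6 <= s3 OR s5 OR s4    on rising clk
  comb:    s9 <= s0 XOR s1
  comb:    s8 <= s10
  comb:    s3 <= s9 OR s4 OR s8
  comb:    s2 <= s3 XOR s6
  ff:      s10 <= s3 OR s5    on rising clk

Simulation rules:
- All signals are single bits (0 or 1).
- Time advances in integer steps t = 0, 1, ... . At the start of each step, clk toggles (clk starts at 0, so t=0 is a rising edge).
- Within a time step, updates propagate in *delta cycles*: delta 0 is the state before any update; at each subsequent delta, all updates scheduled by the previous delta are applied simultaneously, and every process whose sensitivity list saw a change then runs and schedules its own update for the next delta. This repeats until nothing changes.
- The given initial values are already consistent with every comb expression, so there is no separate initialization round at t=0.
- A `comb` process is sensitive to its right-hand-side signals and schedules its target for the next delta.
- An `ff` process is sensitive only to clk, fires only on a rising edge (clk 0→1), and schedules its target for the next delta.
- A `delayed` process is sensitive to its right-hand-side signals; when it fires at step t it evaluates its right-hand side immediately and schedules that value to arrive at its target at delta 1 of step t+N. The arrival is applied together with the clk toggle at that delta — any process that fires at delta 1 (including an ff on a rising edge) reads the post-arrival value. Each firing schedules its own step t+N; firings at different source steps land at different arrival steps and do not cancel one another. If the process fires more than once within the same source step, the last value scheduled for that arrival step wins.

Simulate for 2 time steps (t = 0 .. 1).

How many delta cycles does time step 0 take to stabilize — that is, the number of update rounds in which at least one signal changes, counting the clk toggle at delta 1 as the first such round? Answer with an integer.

[bits: s5,s3,s1,s6,clk,s8,s0,s7,s9,s4,s10,s2]
t=0: Δ0=110100000100 Δ1=110110000100 Δ2=110110000110 Δ3=110111100110 Δ4=110111101110 | 4Δ
t=1: Δ0=110111101110 Δ1=110101101110 | 1Δ

4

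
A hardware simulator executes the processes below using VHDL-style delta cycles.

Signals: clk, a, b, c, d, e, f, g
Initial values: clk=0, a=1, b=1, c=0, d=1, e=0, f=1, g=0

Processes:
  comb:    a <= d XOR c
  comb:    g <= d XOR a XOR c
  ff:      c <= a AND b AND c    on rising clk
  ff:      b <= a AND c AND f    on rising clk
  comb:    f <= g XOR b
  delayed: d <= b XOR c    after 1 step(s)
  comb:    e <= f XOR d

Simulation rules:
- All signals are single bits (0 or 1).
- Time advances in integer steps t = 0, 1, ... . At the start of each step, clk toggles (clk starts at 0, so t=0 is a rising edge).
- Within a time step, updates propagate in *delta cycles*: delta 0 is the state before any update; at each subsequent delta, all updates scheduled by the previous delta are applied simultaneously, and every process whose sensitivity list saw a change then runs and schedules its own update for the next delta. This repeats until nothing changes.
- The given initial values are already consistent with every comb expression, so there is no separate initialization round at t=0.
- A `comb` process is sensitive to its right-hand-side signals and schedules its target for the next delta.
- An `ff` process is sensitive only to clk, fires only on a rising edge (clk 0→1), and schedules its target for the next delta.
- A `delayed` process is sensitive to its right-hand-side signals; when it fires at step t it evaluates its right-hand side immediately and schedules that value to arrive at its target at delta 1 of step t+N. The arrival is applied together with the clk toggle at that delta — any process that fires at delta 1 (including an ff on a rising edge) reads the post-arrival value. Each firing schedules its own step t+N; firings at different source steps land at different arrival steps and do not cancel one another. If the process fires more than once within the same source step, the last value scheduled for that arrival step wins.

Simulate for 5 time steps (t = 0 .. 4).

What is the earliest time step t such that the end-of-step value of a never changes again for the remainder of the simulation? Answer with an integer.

1

[bits: d,b,e,c,f,g,a,clk]
t=0: Δ0=11001010 Δ1=11001011 Δ2=10001011 Δ3=10000011 Δ4=10100011 | 4Δ
t=1: Δ0=10100011 Δ1=00100010 Δ2=00000100 Δ3=00001000 Δ4=00100000 Δ5=00000000 | 5Δ
t=2: Δ0=00000000 Δ1=00000001 | 1Δ
t=3: Δ0=00000001 Δ1=00000000 | 1Δ
t=4: Δ0=00000000 Δ1=00000001 | 1Δ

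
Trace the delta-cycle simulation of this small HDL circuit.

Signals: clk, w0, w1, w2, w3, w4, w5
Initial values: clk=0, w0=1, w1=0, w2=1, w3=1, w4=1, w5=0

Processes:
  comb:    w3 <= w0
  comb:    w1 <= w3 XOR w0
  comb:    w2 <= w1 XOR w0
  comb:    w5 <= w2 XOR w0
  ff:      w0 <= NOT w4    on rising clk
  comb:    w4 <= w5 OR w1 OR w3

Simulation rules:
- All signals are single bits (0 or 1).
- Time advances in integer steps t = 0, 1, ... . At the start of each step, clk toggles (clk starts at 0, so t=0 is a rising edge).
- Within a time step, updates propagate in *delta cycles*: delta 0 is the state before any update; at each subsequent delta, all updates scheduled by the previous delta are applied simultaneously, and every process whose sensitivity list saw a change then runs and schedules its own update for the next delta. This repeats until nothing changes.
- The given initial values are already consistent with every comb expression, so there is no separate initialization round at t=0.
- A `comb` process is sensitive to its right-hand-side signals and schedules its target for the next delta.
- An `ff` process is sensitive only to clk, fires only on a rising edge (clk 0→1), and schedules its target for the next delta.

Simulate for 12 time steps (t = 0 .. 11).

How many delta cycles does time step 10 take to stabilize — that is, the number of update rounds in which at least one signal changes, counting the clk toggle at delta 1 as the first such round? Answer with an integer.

t0.Δ0 w0=1 w5=0 w4=1 w1=0 clk=0 w2=1 w3=1
t0.Δ1 w0=1 w5=0 w4=1 w1=0 clk=1 w2=1 w3=1
t0.Δ2 w0=0 w5=0 w4=1 w1=0 clk=1 w2=1 w3=1
t0.Δ3 w0=0 w5=1 w4=1 w1=1 clk=1 w2=0 w3=0
t0.Δ4 w0=0 w5=0 w4=1 w1=0 clk=1 w2=1 w3=0
t0.Δ5 w0=0 w5=1 w4=0 w1=0 clk=1 w2=0 w3=0
t0.Δ6 w0=0 w5=0 w4=1 w1=0 clk=1 w2=0 w3=0
t0.Δ7 w0=0 w5=0 w4=0 w1=0 clk=1 w2=0 w3=0
t1.Δ0 w0=0 w5=0 w4=0 w1=0 clk=1 w2=0 w3=0
t1.Δ1 w0=0 w5=0 w4=0 w1=0 clk=0 w2=0 w3=0
t2.Δ0 w0=0 w5=0 w4=0 w1=0 clk=0 w2=0 w3=0
t2.Δ1 w0=0 w5=0 w4=0 w1=0 clk=1 w2=0 w3=0
t2.Δ2 w0=1 w5=0 w4=0 w1=0 clk=1 w2=0 w3=0
t2.Δ3 w0=1 w5=1 w4=0 w1=1 clk=1 w2=1 w3=1
t2.Δ4 w0=1 w5=0 w4=1 w1=0 clk=1 w2=0 w3=1
t2.Δ5 w0=1 w5=1 w4=1 w1=0 clk=1 w2=1 w3=1
t2.Δ6 w0=1 w5=0 w4=1 w1=0 clk=1 w2=1 w3=1
t3.Δ0 w0=1 w5=0 w4=1 w1=0 clk=1 w2=1 w3=1
t3.Δ1 w0=1 w5=0 w4=1 w1=0 clk=0 w2=1 w3=1
t4.Δ0 w0=1 w5=0 w4=1 w1=0 clk=0 w2=1 w3=1
t4.Δ1 w0=1 w5=0 w4=1 w1=0 clk=1 w2=1 w3=1
t4.Δ2 w0=0 w5=0 w4=1 w1=0 clk=1 w2=1 w3=1
t4.Δ3 w0=0 w5=1 w4=1 w1=1 clk=1 w2=0 w3=0
t4.Δ4 w0=0 w5=0 w4=1 w1=0 clk=1 w2=1 w3=0
t4.Δ5 w0=0 w5=1 w4=0 w1=0 clk=1 w2=0 w3=0
t4.Δ6 w0=0 w5=0 w4=1 w1=0 clk=1 w2=0 w3=0
t4.Δ7 w0=0 w5=0 w4=0 w1=0 clk=1 w2=0 w3=0
t5.Δ0 w0=0 w5=0 w4=0 w1=0 clk=1 w2=0 w3=0
t5.Δ1 w0=0 w5=0 w4=0 w1=0 clk=0 w2=0 w3=0
t6.Δ0 w0=0 w5=0 w4=0 w1=0 clk=0 w2=0 w3=0
t6.Δ1 w0=0 w5=0 w4=0 w1=0 clk=1 w2=0 w3=0
t6.Δ2 w0=1 w5=0 w4=0 w1=0 clk=1 w2=0 w3=0
t6.Δ3 w0=1 w5=1 w4=0 w1=1 clk=1 w2=1 w3=1
t6.Δ4 w0=1 w5=0 w4=1 w1=0 clk=1 w2=0 w3=1
t6.Δ5 w0=1 w5=1 w4=1 w1=0 clk=1 w2=1 w3=1
t6.Δ6 w0=1 w5=0 w4=1 w1=0 clk=1 w2=1 w3=1
t7.Δ0 w0=1 w5=0 w4=1 w1=0 clk=1 w2=1 w3=1
t7.Δ1 w0=1 w5=0 w4=1 w1=0 clk=0 w2=1 w3=1
t8.Δ0 w0=1 w5=0 w4=1 w1=0 clk=0 w2=1 w3=1
t8.Δ1 w0=1 w5=0 w4=1 w1=0 clk=1 w2=1 w3=1
t8.Δ2 w0=0 w5=0 w4=1 w1=0 clk=1 w2=1 w3=1
t8.Δ3 w0=0 w5=1 w4=1 w1=1 clk=1 w2=0 w3=0
t8.Δ4 w0=0 w5=0 w4=1 w1=0 clk=1 w2=1 w3=0
t8.Δ5 w0=0 w5=1 w4=0 w1=0 clk=1 w2=0 w3=0
t8.Δ6 w0=0 w5=0 w4=1 w1=0 clk=1 w2=0 w3=0
t8.Δ7 w0=0 w5=0 w4=0 w1=0 clk=1 w2=0 w3=0
t9.Δ0 w0=0 w5=0 w4=0 w1=0 clk=1 w2=0 w3=0
t9.Δ1 w0=0 w5=0 w4=0 w1=0 clk=0 w2=0 w3=0
t10.Δ0 w0=0 w5=0 w4=0 w1=0 clk=0 w2=0 w3=0
t10.Δ1 w0=0 w5=0 w4=0 w1=0 clk=1 w2=0 w3=0
t10.Δ2 w0=1 w5=0 w4=0 w1=0 clk=1 w2=0 w3=0
t10.Δ3 w0=1 w5=1 w4=0 w1=1 clk=1 w2=1 w3=1
t10.Δ4 w0=1 w5=0 w4=1 w1=0 clk=1 w2=0 w3=1
t10.Δ5 w0=1 w5=1 w4=1 w1=0 clk=1 w2=1 w3=1
t10.Δ6 w0=1 w5=0 w4=1 w1=0 clk=1 w2=1 w3=1
t11.Δ0 w0=1 w5=0 w4=1 w1=0 clk=1 w2=1 w3=1
t11.Δ1 w0=1 w5=0 w4=1 w1=0 clk=0 w2=1 w3=1

6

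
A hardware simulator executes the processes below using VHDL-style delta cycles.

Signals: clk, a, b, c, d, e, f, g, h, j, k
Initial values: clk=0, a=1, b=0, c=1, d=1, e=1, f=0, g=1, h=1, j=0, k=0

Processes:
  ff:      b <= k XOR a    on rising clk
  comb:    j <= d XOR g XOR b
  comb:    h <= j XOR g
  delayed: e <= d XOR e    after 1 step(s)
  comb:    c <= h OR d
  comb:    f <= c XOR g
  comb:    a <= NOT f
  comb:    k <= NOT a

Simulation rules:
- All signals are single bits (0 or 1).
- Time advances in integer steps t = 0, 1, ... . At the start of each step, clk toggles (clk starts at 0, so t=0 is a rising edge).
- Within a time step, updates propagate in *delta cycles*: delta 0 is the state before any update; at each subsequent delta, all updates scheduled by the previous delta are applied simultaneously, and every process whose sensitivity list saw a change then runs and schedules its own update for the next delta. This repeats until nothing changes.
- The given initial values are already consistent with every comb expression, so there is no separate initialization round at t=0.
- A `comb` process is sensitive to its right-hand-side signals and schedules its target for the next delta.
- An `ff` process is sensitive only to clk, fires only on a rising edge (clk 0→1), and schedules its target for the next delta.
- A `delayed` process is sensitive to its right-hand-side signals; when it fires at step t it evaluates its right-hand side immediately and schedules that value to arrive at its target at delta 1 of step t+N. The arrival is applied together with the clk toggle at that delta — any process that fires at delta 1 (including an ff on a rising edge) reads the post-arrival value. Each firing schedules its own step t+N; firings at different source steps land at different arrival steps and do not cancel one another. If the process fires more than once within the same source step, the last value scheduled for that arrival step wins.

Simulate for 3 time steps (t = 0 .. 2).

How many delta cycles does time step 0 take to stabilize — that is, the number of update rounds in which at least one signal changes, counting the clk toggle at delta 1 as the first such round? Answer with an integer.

4

t=0 Δ0: a=1 j=0 e=1 f=0 clk=0 b=0 d=1 h=1 k=0 c=1 g=1
  Δ1: clk:0→1
  Δ2: b:0→1
  Δ3: j:0→1
  Δ4: h:1→0
  (4Δ to stable)
t=1 Δ0: a=1 j=1 e=1 f=0 clk=1 b=1 d=1 h=0 k=0 c=1 g=1
  Δ1: clk:1→0
  (1Δ to stable)
t=2 Δ0: a=1 j=1 e=1 f=0 clk=0 b=1 d=1 h=0 k=0 c=1 g=1
  Δ1: clk:0→1
  (1Δ to stable)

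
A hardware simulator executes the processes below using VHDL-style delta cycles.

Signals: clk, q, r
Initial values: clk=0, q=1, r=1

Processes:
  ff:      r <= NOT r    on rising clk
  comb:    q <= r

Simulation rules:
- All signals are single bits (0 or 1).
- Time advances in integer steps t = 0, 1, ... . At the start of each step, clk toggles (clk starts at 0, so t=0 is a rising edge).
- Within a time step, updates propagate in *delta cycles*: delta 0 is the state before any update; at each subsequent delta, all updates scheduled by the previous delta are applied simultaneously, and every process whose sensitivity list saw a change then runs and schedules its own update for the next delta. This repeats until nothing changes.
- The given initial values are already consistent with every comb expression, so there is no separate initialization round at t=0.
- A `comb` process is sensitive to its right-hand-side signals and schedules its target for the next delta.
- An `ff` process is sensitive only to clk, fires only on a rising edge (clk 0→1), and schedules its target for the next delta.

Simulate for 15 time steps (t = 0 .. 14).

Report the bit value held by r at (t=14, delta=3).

t0.Δ0 clk=0 r=1 q=1
t0.Δ1 clk=1 r=1 q=1
t0.Δ2 clk=1 r=0 q=1
t0.Δ3 clk=1 r=0 q=0
t1.Δ0 clk=1 r=0 q=0
t1.Δ1 clk=0 r=0 q=0
t2.Δ0 clk=0 r=0 q=0
t2.Δ1 clk=1 r=0 q=0
t2.Δ2 clk=1 r=1 q=0
t2.Δ3 clk=1 r=1 q=1
t3.Δ0 clk=1 r=1 q=1
t3.Δ1 clk=0 r=1 q=1
t4.Δ0 clk=0 r=1 q=1
t4.Δ1 clk=1 r=1 q=1
t4.Δ2 clk=1 r=0 q=1
t4.Δ3 clk=1 r=0 q=0
t5.Δ0 clk=1 r=0 q=0
t5.Δ1 clk=0 r=0 q=0
t6.Δ0 clk=0 r=0 q=0
t6.Δ1 clk=1 r=0 q=0
t6.Δ2 clk=1 r=1 q=0
t6.Δ3 clk=1 r=1 q=1
t7.Δ0 clk=1 r=1 q=1
t7.Δ1 clk=0 r=1 q=1
t8.Δ0 clk=0 r=1 q=1
t8.Δ1 clk=1 r=1 q=1
t8.Δ2 clk=1 r=0 q=1
t8.Δ3 clk=1 r=0 q=0
t9.Δ0 clk=1 r=0 q=0
t9.Δ1 clk=0 r=0 q=0
t10.Δ0 clk=0 r=0 q=0
t10.Δ1 clk=1 r=0 q=0
t10.Δ2 clk=1 r=1 q=0
t10.Δ3 clk=1 r=1 q=1
t11.Δ0 clk=1 r=1 q=1
t11.Δ1 clk=0 r=1 q=1
t12.Δ0 clk=0 r=1 q=1
t12.Δ1 clk=1 r=1 q=1
t12.Δ2 clk=1 r=0 q=1
t12.Δ3 clk=1 r=0 q=0
t13.Δ0 clk=1 r=0 q=0
t13.Δ1 clk=0 r=0 q=0
t14.Δ0 clk=0 r=0 q=0
t14.Δ1 clk=1 r=0 q=0
t14.Δ2 clk=1 r=1 q=0
t14.Δ3 clk=1 r=1 q=1

1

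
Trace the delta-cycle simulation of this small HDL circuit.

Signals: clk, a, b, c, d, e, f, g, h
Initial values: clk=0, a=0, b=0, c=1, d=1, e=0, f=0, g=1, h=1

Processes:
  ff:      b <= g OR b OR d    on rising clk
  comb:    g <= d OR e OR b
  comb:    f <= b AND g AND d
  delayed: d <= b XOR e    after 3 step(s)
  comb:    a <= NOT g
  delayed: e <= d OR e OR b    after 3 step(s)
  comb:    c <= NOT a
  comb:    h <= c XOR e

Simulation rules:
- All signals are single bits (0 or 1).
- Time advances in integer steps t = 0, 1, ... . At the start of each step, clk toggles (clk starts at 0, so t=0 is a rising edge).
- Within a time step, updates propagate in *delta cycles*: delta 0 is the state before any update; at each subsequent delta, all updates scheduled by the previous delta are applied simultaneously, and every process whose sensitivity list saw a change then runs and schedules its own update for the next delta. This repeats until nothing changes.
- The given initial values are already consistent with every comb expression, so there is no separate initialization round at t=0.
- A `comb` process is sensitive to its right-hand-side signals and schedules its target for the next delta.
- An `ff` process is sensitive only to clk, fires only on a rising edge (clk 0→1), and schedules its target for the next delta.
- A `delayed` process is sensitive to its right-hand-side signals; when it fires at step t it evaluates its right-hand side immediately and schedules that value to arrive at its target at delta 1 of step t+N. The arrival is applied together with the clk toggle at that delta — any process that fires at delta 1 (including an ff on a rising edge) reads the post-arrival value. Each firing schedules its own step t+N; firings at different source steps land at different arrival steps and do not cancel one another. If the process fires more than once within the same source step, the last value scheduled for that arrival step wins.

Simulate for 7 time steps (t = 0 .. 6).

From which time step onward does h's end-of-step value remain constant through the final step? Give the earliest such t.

t0.Δ0 f=0 g=1 a=0 c=1 clk=0 e=0 b=0 d=1 h=1
t0.Δ1 f=0 g=1 a=0 c=1 clk=1 e=0 b=0 d=1 h=1
t0.Δ2 f=0 g=1 a=0 c=1 clk=1 e=0 b=1 d=1 h=1
t0.Δ3 f=1 g=1 a=0 c=1 clk=1 e=0 b=1 d=1 h=1
t1.Δ0 f=1 g=1 a=0 c=1 clk=1 e=0 b=1 d=1 h=1
t1.Δ1 f=1 g=1 a=0 c=1 clk=0 e=0 b=1 d=1 h=1
t2.Δ0 f=1 g=1 a=0 c=1 clk=0 e=0 b=1 d=1 h=1
t2.Δ1 f=1 g=1 a=0 c=1 clk=1 e=0 b=1 d=1 h=1
t3.Δ0 f=1 g=1 a=0 c=1 clk=1 e=0 b=1 d=1 h=1
t3.Δ1 f=1 g=1 a=0 c=1 clk=0 e=1 b=1 d=1 h=1
t3.Δ2 f=1 g=1 a=0 c=1 clk=0 e=1 b=1 d=1 h=0
t4.Δ0 f=1 g=1 a=0 c=1 clk=0 e=1 b=1 d=1 h=0
t4.Δ1 f=1 g=1 a=0 c=1 clk=1 e=1 b=1 d=1 h=0
t5.Δ0 f=1 g=1 a=0 c=1 clk=1 e=1 b=1 d=1 h=0
t5.Δ1 f=1 g=1 a=0 c=1 clk=0 e=1 b=1 d=1 h=0
t6.Δ0 f=1 g=1 a=0 c=1 clk=0 e=1 b=1 d=1 h=0
t6.Δ1 f=1 g=1 a=0 c=1 clk=1 e=1 b=1 d=0 h=0
t6.Δ2 f=0 g=1 a=0 c=1 clk=1 e=1 b=1 d=0 h=0

3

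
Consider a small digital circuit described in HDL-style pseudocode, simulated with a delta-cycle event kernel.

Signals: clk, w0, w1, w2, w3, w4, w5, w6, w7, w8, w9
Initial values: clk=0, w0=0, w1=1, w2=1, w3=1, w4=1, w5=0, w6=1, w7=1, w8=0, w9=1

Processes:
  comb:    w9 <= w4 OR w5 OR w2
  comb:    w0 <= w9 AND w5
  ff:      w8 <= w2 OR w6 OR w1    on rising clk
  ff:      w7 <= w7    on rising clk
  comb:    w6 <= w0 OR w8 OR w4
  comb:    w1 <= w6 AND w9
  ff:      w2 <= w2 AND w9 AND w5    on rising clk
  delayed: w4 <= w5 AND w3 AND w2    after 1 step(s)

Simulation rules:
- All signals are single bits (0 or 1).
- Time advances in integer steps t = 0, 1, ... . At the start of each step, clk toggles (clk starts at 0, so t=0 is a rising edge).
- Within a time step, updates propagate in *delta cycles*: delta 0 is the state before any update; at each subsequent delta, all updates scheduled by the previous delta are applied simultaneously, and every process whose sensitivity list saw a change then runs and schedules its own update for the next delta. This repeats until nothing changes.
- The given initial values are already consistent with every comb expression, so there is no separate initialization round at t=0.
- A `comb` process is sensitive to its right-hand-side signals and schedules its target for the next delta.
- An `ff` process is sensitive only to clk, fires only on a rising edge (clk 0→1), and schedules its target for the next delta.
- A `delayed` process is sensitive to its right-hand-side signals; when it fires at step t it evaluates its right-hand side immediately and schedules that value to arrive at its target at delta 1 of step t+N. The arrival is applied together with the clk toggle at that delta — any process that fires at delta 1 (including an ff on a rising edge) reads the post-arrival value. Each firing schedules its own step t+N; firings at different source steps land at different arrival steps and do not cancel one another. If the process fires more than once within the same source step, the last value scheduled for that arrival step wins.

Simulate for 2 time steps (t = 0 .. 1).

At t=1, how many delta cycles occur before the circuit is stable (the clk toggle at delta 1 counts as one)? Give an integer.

3

t=0 Δ0: w2=1 w6=1 w3=1 w7=1 w8=0 w5=0 w9=1 w1=1 clk=0 w4=1 w0=0
  Δ1: clk:0→1
  Δ2: w2:1→0, w8:0→1
  (2Δ to stable)
t=1 Δ0: w2=0 w6=1 w3=1 w7=1 w8=1 w5=0 w9=1 w1=1 clk=1 w4=1 w0=0
  Δ1: clk:1→0, w4:1→0
  Δ2: w9:1→0
  Δ3: w1:1→0
  (3Δ to stable)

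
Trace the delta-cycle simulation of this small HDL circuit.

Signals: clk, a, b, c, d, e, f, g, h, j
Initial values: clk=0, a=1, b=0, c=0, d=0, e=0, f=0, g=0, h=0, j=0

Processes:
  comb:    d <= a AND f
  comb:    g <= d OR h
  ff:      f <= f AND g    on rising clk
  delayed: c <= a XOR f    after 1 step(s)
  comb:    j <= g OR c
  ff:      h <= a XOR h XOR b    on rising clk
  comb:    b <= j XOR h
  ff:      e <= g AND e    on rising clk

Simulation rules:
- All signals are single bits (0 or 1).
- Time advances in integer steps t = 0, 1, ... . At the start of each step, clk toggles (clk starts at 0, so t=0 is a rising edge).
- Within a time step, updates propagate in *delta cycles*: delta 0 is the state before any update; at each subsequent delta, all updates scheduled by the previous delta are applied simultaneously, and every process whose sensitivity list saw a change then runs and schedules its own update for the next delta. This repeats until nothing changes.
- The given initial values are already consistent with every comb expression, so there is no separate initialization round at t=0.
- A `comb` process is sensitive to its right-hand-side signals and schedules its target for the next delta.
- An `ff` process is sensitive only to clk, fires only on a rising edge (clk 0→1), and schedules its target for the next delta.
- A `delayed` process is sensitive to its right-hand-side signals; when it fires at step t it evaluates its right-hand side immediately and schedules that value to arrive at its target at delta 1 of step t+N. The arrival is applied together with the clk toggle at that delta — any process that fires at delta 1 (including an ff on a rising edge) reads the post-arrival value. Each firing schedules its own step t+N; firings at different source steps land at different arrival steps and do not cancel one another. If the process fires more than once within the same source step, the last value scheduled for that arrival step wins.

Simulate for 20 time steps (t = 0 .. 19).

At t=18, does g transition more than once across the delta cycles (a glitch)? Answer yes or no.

no

t0.Δ0 e=0 clk=0 a=1 d=0 b=0 j=0 c=0 h=0 g=0 f=0
t0.Δ1 e=0 clk=1 a=1 d=0 b=0 j=0 c=0 h=0 g=0 f=0
t0.Δ2 e=0 clk=1 a=1 d=0 b=0 j=0 c=0 h=1 g=0 f=0
t0.Δ3 e=0 clk=1 a=1 d=0 b=1 j=0 c=0 h=1 g=1 f=0
t0.Δ4 e=0 clk=1 a=1 d=0 b=1 j=1 c=0 h=1 g=1 f=0
t0.Δ5 e=0 clk=1 a=1 d=0 b=0 j=1 c=0 h=1 g=1 f=0
t1.Δ0 e=0 clk=1 a=1 d=0 b=0 j=1 c=0 h=1 g=1 f=0
t1.Δ1 e=0 clk=0 a=1 d=0 b=0 j=1 c=0 h=1 g=1 f=0
t2.Δ0 e=0 clk=0 a=1 d=0 b=0 j=1 c=0 h=1 g=1 f=0
t2.Δ1 e=0 clk=1 a=1 d=0 b=0 j=1 c=0 h=1 g=1 f=0
t2.Δ2 e=0 clk=1 a=1 d=0 b=0 j=1 c=0 h=0 g=1 f=0
t2.Δ3 e=0 clk=1 a=1 d=0 b=1 j=1 c=0 h=0 g=0 f=0
t2.Δ4 e=0 clk=1 a=1 d=0 b=1 j=0 c=0 h=0 g=0 f=0
t2.Δ5 e=0 clk=1 a=1 d=0 b=0 j=0 c=0 h=0 g=0 f=0
t3.Δ0 e=0 clk=1 a=1 d=0 b=0 j=0 c=0 h=0 g=0 f=0
t3.Δ1 e=0 clk=0 a=1 d=0 b=0 j=0 c=0 h=0 g=0 f=0
t4.Δ0 e=0 clk=0 a=1 d=0 b=0 j=0 c=0 h=0 g=0 f=0
t4.Δ1 e=0 clk=1 a=1 d=0 b=0 j=0 c=0 h=0 g=0 f=0
t4.Δ2 e=0 clk=1 a=1 d=0 b=0 j=0 c=0 h=1 g=0 f=0
t4.Δ3 e=0 clk=1 a=1 d=0 b=1 j=0 c=0 h=1 g=1 f=0
t4.Δ4 e=0 clk=1 a=1 d=0 b=1 j=1 c=0 h=1 g=1 f=0
t4.Δ5 e=0 clk=1 a=1 d=0 b=0 j=1 c=0 h=1 g=1 f=0
t5.Δ0 e=0 clk=1 a=1 d=0 b=0 j=1 c=0 h=1 g=1 f=0
t5.Δ1 e=0 clk=0 a=1 d=0 b=0 j=1 c=0 h=1 g=1 f=0
t6.Δ0 e=0 clk=0 a=1 d=0 b=0 j=1 c=0 h=1 g=1 f=0
t6.Δ1 e=0 clk=1 a=1 d=0 b=0 j=1 c=0 h=1 g=1 f=0
t6.Δ2 e=0 clk=1 a=1 d=0 b=0 j=1 c=0 h=0 g=1 f=0
t6.Δ3 e=0 clk=1 a=1 d=0 b=1 j=1 c=0 h=0 g=0 f=0
t6.Δ4 e=0 clk=1 a=1 d=0 b=1 j=0 c=0 h=0 g=0 f=0
t6.Δ5 e=0 clk=1 a=1 d=0 b=0 j=0 c=0 h=0 g=0 f=0
t7.Δ0 e=0 clk=1 a=1 d=0 b=0 j=0 c=0 h=0 g=0 f=0
t7.Δ1 e=0 clk=0 a=1 d=0 b=0 j=0 c=0 h=0 g=0 f=0
t8.Δ0 e=0 clk=0 a=1 d=0 b=0 j=0 c=0 h=0 g=0 f=0
t8.Δ1 e=0 clk=1 a=1 d=0 b=0 j=0 c=0 h=0 g=0 f=0
t8.Δ2 e=0 clk=1 a=1 d=0 b=0 j=0 c=0 h=1 g=0 f=0
t8.Δ3 e=0 clk=1 a=1 d=0 b=1 j=0 c=0 h=1 g=1 f=0
t8.Δ4 e=0 clk=1 a=1 d=0 b=1 j=1 c=0 h=1 g=1 f=0
t8.Δ5 e=0 clk=1 a=1 d=0 b=0 j=1 c=0 h=1 g=1 f=0
t9.Δ0 e=0 clk=1 a=1 d=0 b=0 j=1 c=0 h=1 g=1 f=0
t9.Δ1 e=0 clk=0 a=1 d=0 b=0 j=1 c=0 h=1 g=1 f=0
t10.Δ0 e=0 clk=0 a=1 d=0 b=0 j=1 c=0 h=1 g=1 f=0
t10.Δ1 e=0 clk=1 a=1 d=0 b=0 j=1 c=0 h=1 g=1 f=0
t10.Δ2 e=0 clk=1 a=1 d=0 b=0 j=1 c=0 h=0 g=1 f=0
t10.Δ3 e=0 clk=1 a=1 d=0 b=1 j=1 c=0 h=0 g=0 f=0
t10.Δ4 e=0 clk=1 a=1 d=0 b=1 j=0 c=0 h=0 g=0 f=0
t10.Δ5 e=0 clk=1 a=1 d=0 b=0 j=0 c=0 h=0 g=0 f=0
t11.Δ0 e=0 clk=1 a=1 d=0 b=0 j=0 c=0 h=0 g=0 f=0
t11.Δ1 e=0 clk=0 a=1 d=0 b=0 j=0 c=0 h=0 g=0 f=0
t12.Δ0 e=0 clk=0 a=1 d=0 b=0 j=0 c=0 h=0 g=0 f=0
t12.Δ1 e=0 clk=1 a=1 d=0 b=0 j=0 c=0 h=0 g=0 f=0
t12.Δ2 e=0 clk=1 a=1 d=0 b=0 j=0 c=0 h=1 g=0 f=0
t12.Δ3 e=0 clk=1 a=1 d=0 b=1 j=0 c=0 h=1 g=1 f=0
t12.Δ4 e=0 clk=1 a=1 d=0 b=1 j=1 c=0 h=1 g=1 f=0
t12.Δ5 e=0 clk=1 a=1 d=0 b=0 j=1 c=0 h=1 g=1 f=0
t13.Δ0 e=0 clk=1 a=1 d=0 b=0 j=1 c=0 h=1 g=1 f=0
t13.Δ1 e=0 clk=0 a=1 d=0 b=0 j=1 c=0 h=1 g=1 f=0
t14.Δ0 e=0 clk=0 a=1 d=0 b=0 j=1 c=0 h=1 g=1 f=0
t14.Δ1 e=0 clk=1 a=1 d=0 b=0 j=1 c=0 h=1 g=1 f=0
t14.Δ2 e=0 clk=1 a=1 d=0 b=0 j=1 c=0 h=0 g=1 f=0
t14.Δ3 e=0 clk=1 a=1 d=0 b=1 j=1 c=0 h=0 g=0 f=0
t14.Δ4 e=0 clk=1 a=1 d=0 b=1 j=0 c=0 h=0 g=0 f=0
t14.Δ5 e=0 clk=1 a=1 d=0 b=0 j=0 c=0 h=0 g=0 f=0
t15.Δ0 e=0 clk=1 a=1 d=0 b=0 j=0 c=0 h=0 g=0 f=0
t15.Δ1 e=0 clk=0 a=1 d=0 b=0 j=0 c=0 h=0 g=0 f=0
t16.Δ0 e=0 clk=0 a=1 d=0 b=0 j=0 c=0 h=0 g=0 f=0
t16.Δ1 e=0 clk=1 a=1 d=0 b=0 j=0 c=0 h=0 g=0 f=0
t16.Δ2 e=0 clk=1 a=1 d=0 b=0 j=0 c=0 h=1 g=0 f=0
t16.Δ3 e=0 clk=1 a=1 d=0 b=1 j=0 c=0 h=1 g=1 f=0
t16.Δ4 e=0 clk=1 a=1 d=0 b=1 j=1 c=0 h=1 g=1 f=0
t16.Δ5 e=0 clk=1 a=1 d=0 b=0 j=1 c=0 h=1 g=1 f=0
t17.Δ0 e=0 clk=1 a=1 d=0 b=0 j=1 c=0 h=1 g=1 f=0
t17.Δ1 e=0 clk=0 a=1 d=0 b=0 j=1 c=0 h=1 g=1 f=0
t18.Δ0 e=0 clk=0 a=1 d=0 b=0 j=1 c=0 h=1 g=1 f=0
t18.Δ1 e=0 clk=1 a=1 d=0 b=0 j=1 c=0 h=1 g=1 f=0
t18.Δ2 e=0 clk=1 a=1 d=0 b=0 j=1 c=0 h=0 g=1 f=0
t18.Δ3 e=0 clk=1 a=1 d=0 b=1 j=1 c=0 h=0 g=0 f=0
t18.Δ4 e=0 clk=1 a=1 d=0 b=1 j=0 c=0 h=0 g=0 f=0
t18.Δ5 e=0 clk=1 a=1 d=0 b=0 j=0 c=0 h=0 g=0 f=0
t19.Δ0 e=0 clk=1 a=1 d=0 b=0 j=0 c=0 h=0 g=0 f=0
t19.Δ1 e=0 clk=0 a=1 d=0 b=0 j=0 c=0 h=0 g=0 f=0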